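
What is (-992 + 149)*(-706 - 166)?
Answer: 735096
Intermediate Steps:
(-992 + 149)*(-706 - 166) = -843*(-872) = 735096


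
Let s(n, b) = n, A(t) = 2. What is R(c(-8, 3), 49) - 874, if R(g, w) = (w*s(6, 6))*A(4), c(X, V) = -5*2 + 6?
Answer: -286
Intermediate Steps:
c(X, V) = -4 (c(X, V) = -10 + 6 = -4)
R(g, w) = 12*w (R(g, w) = (w*6)*2 = (6*w)*2 = 12*w)
R(c(-8, 3), 49) - 874 = 12*49 - 874 = 588 - 874 = -286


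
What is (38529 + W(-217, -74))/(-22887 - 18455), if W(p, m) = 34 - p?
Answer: -2770/2953 ≈ -0.93803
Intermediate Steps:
(38529 + W(-217, -74))/(-22887 - 18455) = (38529 + (34 - 1*(-217)))/(-22887 - 18455) = (38529 + (34 + 217))/(-41342) = (38529 + 251)*(-1/41342) = 38780*(-1/41342) = -2770/2953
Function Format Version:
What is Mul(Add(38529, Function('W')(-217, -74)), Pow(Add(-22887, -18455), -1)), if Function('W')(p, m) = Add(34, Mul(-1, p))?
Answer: Rational(-2770, 2953) ≈ -0.93803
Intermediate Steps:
Mul(Add(38529, Function('W')(-217, -74)), Pow(Add(-22887, -18455), -1)) = Mul(Add(38529, Add(34, Mul(-1, -217))), Pow(Add(-22887, -18455), -1)) = Mul(Add(38529, Add(34, 217)), Pow(-41342, -1)) = Mul(Add(38529, 251), Rational(-1, 41342)) = Mul(38780, Rational(-1, 41342)) = Rational(-2770, 2953)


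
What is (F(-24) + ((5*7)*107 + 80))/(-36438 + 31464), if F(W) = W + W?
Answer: -1259/1658 ≈ -0.75935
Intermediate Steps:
F(W) = 2*W
(F(-24) + ((5*7)*107 + 80))/(-36438 + 31464) = (2*(-24) + ((5*7)*107 + 80))/(-36438 + 31464) = (-48 + (35*107 + 80))/(-4974) = (-48 + (3745 + 80))*(-1/4974) = (-48 + 3825)*(-1/4974) = 3777*(-1/4974) = -1259/1658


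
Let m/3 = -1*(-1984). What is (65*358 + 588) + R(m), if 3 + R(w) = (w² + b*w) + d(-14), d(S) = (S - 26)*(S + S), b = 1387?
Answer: 43706703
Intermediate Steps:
d(S) = 2*S*(-26 + S) (d(S) = (-26 + S)*(2*S) = 2*S*(-26 + S))
m = 5952 (m = 3*(-1*(-1984)) = 3*1984 = 5952)
R(w) = 1117 + w² + 1387*w (R(w) = -3 + ((w² + 1387*w) + 2*(-14)*(-26 - 14)) = -3 + ((w² + 1387*w) + 2*(-14)*(-40)) = -3 + ((w² + 1387*w) + 1120) = -3 + (1120 + w² + 1387*w) = 1117 + w² + 1387*w)
(65*358 + 588) + R(m) = (65*358 + 588) + (1117 + 5952² + 1387*5952) = (23270 + 588) + (1117 + 35426304 + 8255424) = 23858 + 43682845 = 43706703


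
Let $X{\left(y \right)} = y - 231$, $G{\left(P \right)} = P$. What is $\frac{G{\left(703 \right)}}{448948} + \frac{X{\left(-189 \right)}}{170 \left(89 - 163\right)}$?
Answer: $\frac{9870095}{282388292} \approx 0.034952$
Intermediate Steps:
$X{\left(y \right)} = -231 + y$ ($X{\left(y \right)} = y - 231 = -231 + y$)
$\frac{G{\left(703 \right)}}{448948} + \frac{X{\left(-189 \right)}}{170 \left(89 - 163\right)} = \frac{703}{448948} + \frac{-231 - 189}{170 \left(89 - 163\right)} = 703 \cdot \frac{1}{448948} - \frac{420}{170 \left(-74\right)} = \frac{703}{448948} - \frac{420}{-12580} = \frac{703}{448948} - - \frac{21}{629} = \frac{703}{448948} + \frac{21}{629} = \frac{9870095}{282388292}$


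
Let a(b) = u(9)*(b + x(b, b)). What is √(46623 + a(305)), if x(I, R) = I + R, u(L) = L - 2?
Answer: 6*√1473 ≈ 230.28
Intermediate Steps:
u(L) = -2 + L
a(b) = 21*b (a(b) = (-2 + 9)*(b + (b + b)) = 7*(b + 2*b) = 7*(3*b) = 21*b)
√(46623 + a(305)) = √(46623 + 21*305) = √(46623 + 6405) = √53028 = 6*√1473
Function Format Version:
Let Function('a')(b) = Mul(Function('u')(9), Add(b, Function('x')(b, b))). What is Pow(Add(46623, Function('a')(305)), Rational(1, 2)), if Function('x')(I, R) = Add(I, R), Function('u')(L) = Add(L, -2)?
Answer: Mul(6, Pow(1473, Rational(1, 2))) ≈ 230.28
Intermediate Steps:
Function('u')(L) = Add(-2, L)
Function('a')(b) = Mul(21, b) (Function('a')(b) = Mul(Add(-2, 9), Add(b, Add(b, b))) = Mul(7, Add(b, Mul(2, b))) = Mul(7, Mul(3, b)) = Mul(21, b))
Pow(Add(46623, Function('a')(305)), Rational(1, 2)) = Pow(Add(46623, Mul(21, 305)), Rational(1, 2)) = Pow(Add(46623, 6405), Rational(1, 2)) = Pow(53028, Rational(1, 2)) = Mul(6, Pow(1473, Rational(1, 2)))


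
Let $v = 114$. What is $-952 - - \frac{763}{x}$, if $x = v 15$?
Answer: $- \frac{1627157}{1710} \approx -951.55$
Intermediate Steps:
$x = 1710$ ($x = 114 \cdot 15 = 1710$)
$-952 - - \frac{763}{x} = -952 - - \frac{763}{1710} = -952 + \frac{763}{1710} = - \frac{1627157}{1710}$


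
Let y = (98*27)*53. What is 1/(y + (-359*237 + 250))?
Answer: 1/55405 ≈ 1.8049e-5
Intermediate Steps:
y = 140238 (y = 2646*53 = 140238)
1/(y + (-359*237 + 250)) = 1/(140238 + (-359*237 + 250)) = 1/(140238 + (-85083 + 250)) = 1/(140238 - 84833) = 1/55405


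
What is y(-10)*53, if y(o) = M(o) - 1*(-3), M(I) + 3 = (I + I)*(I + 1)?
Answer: 9540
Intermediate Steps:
M(I) = -3 + 2*I*(1 + I) (M(I) = -3 + (I + I)*(I + 1) = -3 + (2*I)*(1 + I) = -3 + 2*I*(1 + I))
y(o) = 2*o + 2*o² (y(o) = (-3 + 2*o + 2*o²) - 1*(-3) = (-3 + 2*o + 2*o²) + 3 = 2*o + 2*o²)
y(-10)*53 = (2*(-10)*(1 - 10))*53 = (2*(-10)*(-9))*53 = 180*53 = 9540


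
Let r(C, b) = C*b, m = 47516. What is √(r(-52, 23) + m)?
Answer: 4*√2895 ≈ 215.22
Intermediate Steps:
√(r(-52, 23) + m) = √(-52*23 + 47516) = √(-1196 + 47516) = √46320 = 4*√2895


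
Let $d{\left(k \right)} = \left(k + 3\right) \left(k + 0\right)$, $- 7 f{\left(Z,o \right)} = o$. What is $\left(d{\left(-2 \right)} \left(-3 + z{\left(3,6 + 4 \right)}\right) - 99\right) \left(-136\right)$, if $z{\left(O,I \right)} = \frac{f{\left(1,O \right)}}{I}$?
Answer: $\frac{442272}{35} \approx 12636.0$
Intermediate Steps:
$f{\left(Z,o \right)} = - \frac{o}{7}$
$z{\left(O,I \right)} = - \frac{O}{7 I}$ ($z{\left(O,I \right)} = \frac{\left(- \frac{1}{7}\right) O}{I} = - \frac{O}{7 I}$)
$d{\left(k \right)} = k \left(3 + k\right)$ ($d{\left(k \right)} = \left(3 + k\right) k = k \left(3 + k\right)$)
$\left(d{\left(-2 \right)} \left(-3 + z{\left(3,6 + 4 \right)}\right) - 99\right) \left(-136\right) = \left(- 2 \left(3 - 2\right) \left(-3 - \frac{3}{7 \left(6 + 4\right)}\right) - 99\right) \left(-136\right) = \left(\left(-2\right) 1 \left(-3 - \frac{3}{7 \cdot 10}\right) - 99\right) \left(-136\right) = \left(- 2 \left(-3 - \frac{3}{7} \cdot \frac{1}{10}\right) - 99\right) \left(-136\right) = \left(- 2 \left(-3 - \frac{3}{70}\right) - 99\right) \left(-136\right) = \left(\left(-2\right) \left(- \frac{213}{70}\right) - 99\right) \left(-136\right) = \left(\frac{213}{35} - 99\right) \left(-136\right) = \left(- \frac{3252}{35}\right) \left(-136\right) = \frac{442272}{35}$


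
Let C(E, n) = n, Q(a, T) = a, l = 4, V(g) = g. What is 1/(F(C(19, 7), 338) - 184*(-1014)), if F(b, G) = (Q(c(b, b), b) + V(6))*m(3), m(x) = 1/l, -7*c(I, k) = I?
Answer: 4/746309 ≈ 5.3597e-6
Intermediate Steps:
c(I, k) = -I/7
m(x) = 1/4
F(b, G) = 3/2 - b/28 (F(b, G) = (-b/7 + 6)*(1/4) = (6 - b/7)*(1/4) = 3/2 - b/28)
1/(F(C(19, 7), 338) - 184*(-1014)) = 1/((3/2 - 1/28*7) - 184*(-1014)) = 1/((3/2 - 1/4) + 186576) = 1/(5/4 + 186576) = 1/(746309/4) = 4/746309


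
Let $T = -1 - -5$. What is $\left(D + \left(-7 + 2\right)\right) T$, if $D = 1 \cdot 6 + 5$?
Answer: $24$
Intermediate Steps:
$T = 4$ ($T = -1 + 5 = 4$)
$D = 11$ ($D = 6 + 5 = 11$)
$\left(D + \left(-7 + 2\right)\right) T = \left(11 + \left(-7 + 2\right)\right) 4 = \left(11 - 5\right) 4 = 6 \cdot 4 = 24$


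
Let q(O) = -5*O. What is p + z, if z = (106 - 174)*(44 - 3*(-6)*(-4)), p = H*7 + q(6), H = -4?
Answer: 1846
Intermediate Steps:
p = -58 (p = -4*7 - 5*6 = -28 - 30 = -58)
z = 1904 (z = -68*(44 + 18*(-4)) = -68*(44 - 72) = -68*(-28) = 1904)
p + z = -58 + 1904 = 1846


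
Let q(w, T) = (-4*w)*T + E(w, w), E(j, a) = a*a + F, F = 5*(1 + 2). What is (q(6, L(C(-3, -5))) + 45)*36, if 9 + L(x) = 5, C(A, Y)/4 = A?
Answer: 6912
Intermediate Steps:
C(A, Y) = 4*A
F = 15 (F = 5*3 = 15)
L(x) = -4 (L(x) = -9 + 5 = -4)
E(j, a) = 15 + a² (E(j, a) = a*a + 15 = a² + 15 = 15 + a²)
q(w, T) = 15 + w² - 4*T*w (q(w, T) = (-4*w)*T + (15 + w²) = -4*T*w + (15 + w²) = 15 + w² - 4*T*w)
(q(6, L(C(-3, -5))) + 45)*36 = ((15 + 6² - 4*(-4)*6) + 45)*36 = ((15 + 36 + 96) + 45)*36 = (147 + 45)*36 = 192*36 = 6912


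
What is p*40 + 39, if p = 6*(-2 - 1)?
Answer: -681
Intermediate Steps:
p = -18 (p = 6*(-3) = -18)
p*40 + 39 = -18*40 + 39 = -720 + 39 = -681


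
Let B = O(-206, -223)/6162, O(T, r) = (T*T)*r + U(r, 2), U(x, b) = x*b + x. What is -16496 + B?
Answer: -111112249/6162 ≈ -18032.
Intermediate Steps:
U(x, b) = x + b*x (U(x, b) = b*x + x = x + b*x)
O(T, r) = 3*r + r*T² (O(T, r) = (T*T)*r + r*(1 + 2) = T²*r + r*3 = r*T² + 3*r = 3*r + r*T²)
B = -9463897/6162 (B = -223*(3 + (-206)²)/6162 = -223*(3 + 42436)*(1/6162) = -223*42439*(1/6162) = -9463897*1/6162 = -9463897/6162 ≈ -1535.8)
-16496 + B = -16496 - 9463897/6162 = -111112249/6162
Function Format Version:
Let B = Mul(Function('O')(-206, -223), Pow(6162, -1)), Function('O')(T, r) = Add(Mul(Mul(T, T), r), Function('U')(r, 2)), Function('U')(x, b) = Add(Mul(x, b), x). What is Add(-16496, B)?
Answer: Rational(-111112249, 6162) ≈ -18032.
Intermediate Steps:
Function('U')(x, b) = Add(x, Mul(b, x)) (Function('U')(x, b) = Add(Mul(b, x), x) = Add(x, Mul(b, x)))
Function('O')(T, r) = Add(Mul(3, r), Mul(r, Pow(T, 2))) (Function('O')(T, r) = Add(Mul(Mul(T, T), r), Mul(r, Add(1, 2))) = Add(Mul(Pow(T, 2), r), Mul(r, 3)) = Add(Mul(r, Pow(T, 2)), Mul(3, r)) = Add(Mul(3, r), Mul(r, Pow(T, 2))))
B = Rational(-9463897, 6162) (B = Mul(Mul(-223, Add(3, Pow(-206, 2))), Pow(6162, -1)) = Mul(Mul(-223, Add(3, 42436)), Rational(1, 6162)) = Mul(Mul(-223, 42439), Rational(1, 6162)) = Mul(-9463897, Rational(1, 6162)) = Rational(-9463897, 6162) ≈ -1535.8)
Add(-16496, B) = Add(-16496, Rational(-9463897, 6162)) = Rational(-111112249, 6162)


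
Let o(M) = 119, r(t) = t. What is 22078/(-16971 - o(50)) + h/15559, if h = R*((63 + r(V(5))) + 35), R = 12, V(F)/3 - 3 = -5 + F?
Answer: -160784021/132951655 ≈ -1.2093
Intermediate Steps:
V(F) = -6 + 3*F (V(F) = 9 + 3*(-5 + F) = 9 + (-15 + 3*F) = -6 + 3*F)
h = 1284 (h = 12*((63 + (-6 + 3*5)) + 35) = 12*((63 + (-6 + 15)) + 35) = 12*((63 + 9) + 35) = 12*(72 + 35) = 12*107 = 1284)
22078/(-16971 - o(50)) + h/15559 = 22078/(-16971 - 1*119) + 1284/15559 = 22078/(-16971 - 119) + 1284*(1/15559) = 22078/(-17090) + 1284/15559 = 22078*(-1/17090) + 1284/15559 = -11039/8545 + 1284/15559 = -160784021/132951655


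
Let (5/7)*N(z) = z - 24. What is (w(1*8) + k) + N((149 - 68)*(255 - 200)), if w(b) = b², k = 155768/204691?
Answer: 6415180707/1023455 ≈ 6268.2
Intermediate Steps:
k = 155768/204691 (k = 155768*(1/204691) = 155768/204691 ≈ 0.76099)
N(z) = -168/5 + 7*z/5 (N(z) = 7*(z - 24)/5 = 7*(-24 + z)/5 = -168/5 + 7*z/5)
(w(1*8) + k) + N((149 - 68)*(255 - 200)) = ((1*8)² + 155768/204691) + (-168/5 + 7*((149 - 68)*(255 - 200))/5) = (8² + 155768/204691) + (-168/5 + 7*(81*55)/5) = (64 + 155768/204691) + (-168/5 + (7/5)*4455) = 13255992/204691 + (-168/5 + 6237) = 13255992/204691 + 31017/5 = 6415180707/1023455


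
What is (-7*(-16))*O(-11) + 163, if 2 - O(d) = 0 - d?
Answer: -845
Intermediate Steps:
O(d) = 2 + d (O(d) = 2 - (0 - d) = 2 - (-1)*d = 2 + d)
(-7*(-16))*O(-11) + 163 = (-7*(-16))*(2 - 11) + 163 = 112*(-9) + 163 = -1008 + 163 = -845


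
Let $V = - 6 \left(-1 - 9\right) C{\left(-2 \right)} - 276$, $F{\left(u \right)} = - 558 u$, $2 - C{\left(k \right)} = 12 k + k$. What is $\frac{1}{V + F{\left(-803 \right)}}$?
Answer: $\frac{1}{449478} \approx 2.2248 \cdot 10^{-6}$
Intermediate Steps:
$C{\left(k \right)} = 2 - 13 k$ ($C{\left(k \right)} = 2 - \left(12 k + k\right) = 2 - 13 k$)
$V = 1404$ ($V = - 6 \left(-1 - 9\right) \left(2 - -26\right) - 276 = \left(-6\right) \left(-10\right) \left(2 + 26\right) - 276 = 60 \cdot 28 - 276 = 1680 - 276 = 1404$)
$\frac{1}{V + F{\left(-803 \right)}} = \frac{1}{1404 - -448074} = \frac{1}{1404 + 448074} = \frac{1}{449478}$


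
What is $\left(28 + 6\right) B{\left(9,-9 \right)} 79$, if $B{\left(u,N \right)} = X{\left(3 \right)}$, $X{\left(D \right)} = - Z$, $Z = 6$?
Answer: $-16116$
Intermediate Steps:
$X{\left(D \right)} = -6$ ($X{\left(D \right)} = \left(-1\right) 6 = -6$)
$B{\left(u,N \right)} = -6$
$\left(28 + 6\right) B{\left(9,-9 \right)} 79 = \left(28 + 6\right) \left(-6\right) 79 = 34 \left(-6\right) 79 = \left(-204\right) 79 = -16116$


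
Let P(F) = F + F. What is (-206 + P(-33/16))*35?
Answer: -58835/8 ≈ -7354.4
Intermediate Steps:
P(F) = 2*F
(-206 + P(-33/16))*35 = (-206 + 2*(-33/16))*35 = (-206 - 33/8)*35 = -1681/8*35 = -58835/8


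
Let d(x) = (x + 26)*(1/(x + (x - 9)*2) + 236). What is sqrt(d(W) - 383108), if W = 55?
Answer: I*sqrt(17835581)/7 ≈ 603.32*I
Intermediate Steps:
d(x) = (26 + x)*(236 + 1/(-18 + 3*x)) (d(x) = (26 + x)*(1/(x + (-9 + x)*2) + 236) = (26 + x)*(1/(x + (-18 + 2*x)) + 236) = (26 + x)*(1/(-18 + 3*x) + 236) = (26 + x)*(236 + 1/(-18 + 3*x)))
sqrt(d(W) - 383108) = sqrt((-110422 + 708*55**2 + 14161*55)/(3*(-6 + 55)) - 383108) = sqrt((1/3)*(-110422 + 708*3025 + 778855)/49 - 383108) = sqrt((1/3)*(1/49)*(-110422 + 2141700 + 778855) - 383108) = sqrt((1/3)*(1/49)*2810133 - 383108) = sqrt(936711/49 - 383108) = sqrt(-17835581/49) = I*sqrt(17835581)/7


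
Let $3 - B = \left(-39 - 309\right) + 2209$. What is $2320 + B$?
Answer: $462$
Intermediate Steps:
$B = -1858$ ($B = 3 - \left(\left(-39 - 309\right) + 2209\right) = 3 - \left(-348 + 2209\right) = 3 - 1861 = -1858$)
$2320 + B = 2320 - 1858 = 462$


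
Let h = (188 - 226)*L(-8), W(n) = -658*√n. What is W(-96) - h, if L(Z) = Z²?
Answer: 2432 - 2632*I*√6 ≈ 2432.0 - 6447.1*I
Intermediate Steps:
h = -2432 (h = (188 - 226)*(-8)² = -38*64 = -2432)
W(-96) - h = -2632*I*√6 - 1*(-2432) = -2632*I*√6 + 2432 = 2432 - 2632*I*√6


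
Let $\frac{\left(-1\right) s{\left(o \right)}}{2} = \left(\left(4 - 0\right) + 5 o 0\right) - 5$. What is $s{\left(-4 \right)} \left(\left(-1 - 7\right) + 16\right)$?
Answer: $16$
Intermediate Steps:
$s{\left(o \right)} = 2$ ($s{\left(o \right)} = - 2 \left(\left(\left(4 - 0\right) + 5 o 0\right) - 5\right) = - 2 \left(\left(\left(4 + 0\right) + 0\right) - 5\right) = - 2 \left(\left(4 + 0\right) - 5\right) = - 2 \left(4 - 5\right) = \left(-2\right) \left(-1\right) = 2$)
$s{\left(-4 \right)} \left(\left(-1 - 7\right) + 16\right) = 2 \left(\left(-1 - 7\right) + 16\right) = 2 \left(-8 + 16\right) = 2 \cdot 8 = 16$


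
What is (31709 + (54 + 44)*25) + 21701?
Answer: 55860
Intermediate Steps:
(31709 + (54 + 44)*25) + 21701 = (31709 + 98*25) + 21701 = (31709 + 2450) + 21701 = 34159 + 21701 = 55860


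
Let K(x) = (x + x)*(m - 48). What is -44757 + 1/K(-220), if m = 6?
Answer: -827109359/18480 ≈ -44757.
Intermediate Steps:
K(x) = -84*x (K(x) = (x + x)*(6 - 48) = (2*x)*(-42) = -84*x)
-44757 + 1/K(-220) = -44757 + 1/(-84*(-220)) = -44757 + 1/18480 = -827109359/18480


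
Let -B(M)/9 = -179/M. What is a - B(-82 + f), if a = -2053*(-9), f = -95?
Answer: 1090680/59 ≈ 18486.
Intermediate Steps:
B(M) = 1611/M (B(M) = -(-1611)/M = 1611/M)
a = 18477
a - B(-82 + f) = 18477 - 1611/(-82 - 95) = 18477 - 1611/(-177) = 18477 - 1611*(-1)/177 = 18477 - 1*(-537/59) = 18477 + 537/59 = 1090680/59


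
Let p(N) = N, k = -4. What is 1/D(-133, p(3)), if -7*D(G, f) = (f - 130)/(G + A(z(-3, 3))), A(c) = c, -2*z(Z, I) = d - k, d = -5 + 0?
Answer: -1855/254 ≈ -7.3031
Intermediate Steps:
d = -5
z(Z, I) = 1/2 (z(Z, I) = -(-5 - 1*(-4))/2 = -(-5 + 4)/2 = -1/2*(-1) = 1/2)
D(G, f) = -(-130 + f)/(7*(1/2 + G)) (D(G, f) = -(f - 130)/(7*(G + 1/2)) = -(-130 + f)/(7*(1/2 + G)))
1/D(-133, p(3)) = 1/(2*(130 - 1*3)/(7*(1 + 2*(-133)))) = 1/(2*(130 - 3)/(7*(1 - 266))) = 1/((2/7)*127/(-265)) = 1/((2/7)*(-1/265)*127) = 1/(-254/1855) = -1855/254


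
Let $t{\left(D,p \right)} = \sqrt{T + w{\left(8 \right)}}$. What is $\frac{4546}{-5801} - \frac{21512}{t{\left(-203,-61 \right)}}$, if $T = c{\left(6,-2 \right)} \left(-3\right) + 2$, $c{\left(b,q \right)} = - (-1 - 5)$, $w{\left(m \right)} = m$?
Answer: $- \frac{4546}{5801} + 5378 i \sqrt{2} \approx -0.78366 + 7605.6 i$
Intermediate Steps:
$c{\left(b,q \right)} = 6$ ($c{\left(b,q \right)} = \left(-1\right) \left(-6\right) = 6$)
$T = -16$ ($T = 6 \left(-3\right) + 2 = -18 + 2 = -16$)
$t{\left(D,p \right)} = 2 i \sqrt{2}$ ($t{\left(D,p \right)} = \sqrt{-16 + 8} = \sqrt{-8} = 2 i \sqrt{2}$)
$\frac{4546}{-5801} - \frac{21512}{t{\left(-203,-61 \right)}} = \frac{4546}{-5801} - \frac{21512}{2 i \sqrt{2}} = 4546 \left(- \frac{1}{5801}\right) - 21512 \left(- \frac{i \sqrt{2}}{4}\right) = - \frac{4546}{5801} + 5378 i \sqrt{2}$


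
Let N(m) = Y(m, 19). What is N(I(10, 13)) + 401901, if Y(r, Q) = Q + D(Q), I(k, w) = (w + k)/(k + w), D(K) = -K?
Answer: 401901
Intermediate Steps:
I(k, w) = 1 (I(k, w) = (k + w)/(k + w) = 1)
Y(r, Q) = 0 (Y(r, Q) = Q - Q = 0)
N(m) = 0
N(I(10, 13)) + 401901 = 0 + 401901 = 401901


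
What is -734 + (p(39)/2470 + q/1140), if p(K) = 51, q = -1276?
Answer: -5447081/7410 ≈ -735.10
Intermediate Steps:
-734 + (p(39)/2470 + q/1140) = -734 + (51/2470 - 1276/1140) = -734 + (51*(1/2470) - 1276*1/1140) = -734 + (51/2470 - 319/285) = -734 - 8141/7410 = -5447081/7410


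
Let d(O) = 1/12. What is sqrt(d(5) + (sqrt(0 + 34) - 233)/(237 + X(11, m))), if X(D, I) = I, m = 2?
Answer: sqrt(-1833369 + 8604*sqrt(34))/1434 ≈ 0.93122*I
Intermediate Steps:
d(O) = 1/12
sqrt(d(5) + (sqrt(0 + 34) - 233)/(237 + X(11, m))) = sqrt(1/12 + (sqrt(0 + 34) - 233)/(237 + 2)) = sqrt(1/12 + (sqrt(34) - 233)/239) = sqrt(1/12 + (-233 + sqrt(34))*(1/239)) = sqrt(1/12 + (-233/239 + sqrt(34)/239)) = sqrt(-2557/2868 + sqrt(34)/239)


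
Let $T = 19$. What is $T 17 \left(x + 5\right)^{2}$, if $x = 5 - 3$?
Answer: $15827$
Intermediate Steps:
$x = 2$
$T 17 \left(x + 5\right)^{2} = 19 \cdot 17 \left(2 + 5\right)^{2} = 323 \cdot 7^{2} = 323 \cdot 49 = 15827$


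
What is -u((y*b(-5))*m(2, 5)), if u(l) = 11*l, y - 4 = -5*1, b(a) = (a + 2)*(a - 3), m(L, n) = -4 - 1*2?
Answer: -1584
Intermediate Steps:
m(L, n) = -6 (m(L, n) = -4 - 2 = -6)
b(a) = (-3 + a)*(2 + a) (b(a) = (2 + a)*(-3 + a) = (-3 + a)*(2 + a))
y = -1 (y = 4 - 5*1 = 4 - 5 = -1)
-u((y*b(-5))*m(2, 5)) = -11*-(-6 + (-5)² - 1*(-5))*(-6) = -11*-(-6 + 25 + 5)*(-6) = -11*-1*24*(-6) = -11*(-24*(-6)) = -11*144 = -1*1584 = -1584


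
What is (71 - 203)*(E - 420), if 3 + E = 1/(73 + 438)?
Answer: 28532064/511 ≈ 55836.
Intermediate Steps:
E = -1532/511 (E = -3 + 1/(73 + 438) = -3 + 1/511 = -1532/511 ≈ -2.9980)
(71 - 203)*(E - 420) = (71 - 203)*(-1532/511 - 420) = -132*(-216152/511) = 28532064/511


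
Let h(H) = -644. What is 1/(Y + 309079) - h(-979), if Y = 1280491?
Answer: 1023683081/1589570 ≈ 644.00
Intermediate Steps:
1/(Y + 309079) - h(-979) = 1/(1280491 + 309079) - 1*(-644) = 1/1589570 + 644 = 1023683081/1589570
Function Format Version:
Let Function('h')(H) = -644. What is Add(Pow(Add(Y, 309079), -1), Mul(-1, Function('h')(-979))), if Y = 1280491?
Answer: Rational(1023683081, 1589570) ≈ 644.00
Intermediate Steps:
Add(Pow(Add(Y, 309079), -1), Mul(-1, Function('h')(-979))) = Add(Pow(Add(1280491, 309079), -1), Mul(-1, -644)) = Add(Pow(1589570, -1), 644) = Add(Rational(1, 1589570), 644) = Rational(1023683081, 1589570)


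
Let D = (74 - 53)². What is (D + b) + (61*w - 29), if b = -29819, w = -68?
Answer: -33555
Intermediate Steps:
D = 441 (D = 21² = 441)
(D + b) + (61*w - 29) = (441 - 29819) + (61*(-68) - 29) = -29378 + (-4148 - 29) = -29378 - 4177 = -33555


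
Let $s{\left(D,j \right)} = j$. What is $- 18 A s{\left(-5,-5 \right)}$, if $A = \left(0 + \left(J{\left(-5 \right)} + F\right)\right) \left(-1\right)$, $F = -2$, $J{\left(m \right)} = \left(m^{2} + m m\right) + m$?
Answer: $-3870$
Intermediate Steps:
$J{\left(m \right)} = m + 2 m^{2}$ ($J{\left(m \right)} = \left(m^{2} + m^{2}\right) + m = 2 m^{2} + m = m + 2 m^{2}$)
$A = -43$ ($A = \left(0 - \left(2 + 5 \left(1 + 2 \left(-5\right)\right)\right)\right) \left(-1\right) = \left(0 - \left(2 + 5 \left(1 - 10\right)\right)\right) \left(-1\right) = \left(0 - -43\right) \left(-1\right) = \left(0 + \left(45 - 2\right)\right) \left(-1\right) = \left(0 + 43\right) \left(-1\right) = 43 \left(-1\right) = -43$)
$- 18 A s{\left(-5,-5 \right)} = \left(-18\right) \left(-43\right) \left(-5\right) = 774 \left(-5\right) = -3870$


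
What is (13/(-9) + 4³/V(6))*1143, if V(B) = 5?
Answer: 64897/5 ≈ 12979.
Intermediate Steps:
(13/(-9) + 4³/V(6))*1143 = (13/(-9) + 4³/5)*1143 = (13*(-⅑) + 64*(⅕))*1143 = (-13/9 + 64/5)*1143 = (511/45)*1143 = 64897/5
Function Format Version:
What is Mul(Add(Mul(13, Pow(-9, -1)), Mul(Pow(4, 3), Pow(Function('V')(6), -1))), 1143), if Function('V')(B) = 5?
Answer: Rational(64897, 5) ≈ 12979.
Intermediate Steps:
Mul(Add(Mul(13, Pow(-9, -1)), Mul(Pow(4, 3), Pow(Function('V')(6), -1))), 1143) = Mul(Add(Mul(13, Pow(-9, -1)), Mul(Pow(4, 3), Pow(5, -1))), 1143) = Mul(Add(Mul(13, Rational(-1, 9)), Mul(64, Rational(1, 5))), 1143) = Mul(Add(Rational(-13, 9), Rational(64, 5)), 1143) = Mul(Rational(511, 45), 1143) = Rational(64897, 5)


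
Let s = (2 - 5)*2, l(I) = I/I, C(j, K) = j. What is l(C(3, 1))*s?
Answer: -6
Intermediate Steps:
l(I) = 1
s = -6 (s = -3*2 = -6)
l(C(3, 1))*s = 1*(-6) = -6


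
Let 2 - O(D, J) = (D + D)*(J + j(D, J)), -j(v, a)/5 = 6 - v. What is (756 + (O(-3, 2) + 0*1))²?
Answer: 250000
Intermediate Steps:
j(v, a) = -30 + 5*v (j(v, a) = -5*(6 - v) = -30 + 5*v)
O(D, J) = 2 - 2*D*(-30 + J + 5*D) (O(D, J) = 2 - (D + D)*(J + (-30 + 5*D)) = 2 - 2*D*(-30 + J + 5*D))
(756 + (O(-3, 2) + 0*1))² = (756 + ((2 - 10*(-3)*(-6 - 3) - 2*(-3)*2) + 0*1))² = (756 + ((2 - 10*(-3)*(-9) + 12) + 0))² = (756 + ((2 - 270 + 12) + 0))² = (756 + (-256 + 0))² = (756 - 256)² = 500² = 250000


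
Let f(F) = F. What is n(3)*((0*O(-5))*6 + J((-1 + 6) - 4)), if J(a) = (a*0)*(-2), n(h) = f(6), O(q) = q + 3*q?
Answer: 0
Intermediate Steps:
O(q) = 4*q
n(h) = 6
J(a) = 0 (J(a) = 0*(-2) = 0)
n(3)*((0*O(-5))*6 + J((-1 + 6) - 4)) = 6*((0*(4*(-5)))*6 + 0) = 6*((0*(-20))*6 + 0) = 6*(0*6 + 0) = 6*(0 + 0) = 6*0 = 0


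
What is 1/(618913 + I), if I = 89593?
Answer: 1/708506 ≈ 1.4114e-6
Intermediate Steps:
1/(618913 + I) = 1/(618913 + 89593) = 1/708506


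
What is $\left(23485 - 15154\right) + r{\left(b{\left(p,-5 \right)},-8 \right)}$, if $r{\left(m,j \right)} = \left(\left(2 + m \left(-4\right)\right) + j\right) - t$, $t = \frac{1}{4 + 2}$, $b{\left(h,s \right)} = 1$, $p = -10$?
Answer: $\frac{49925}{6} \approx 8320.8$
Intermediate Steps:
$t = \frac{1}{6} \approx 0.16667$
$r{\left(m,j \right)} = \frac{11}{6} + j - 4 m$ ($r{\left(m,j \right)} = \left(\left(2 + m \left(-4\right)\right) + j\right) - \frac{1}{6} = \left(\left(2 - 4 m\right) + j\right) - \frac{1}{6} = \left(2 + j - 4 m\right) - \frac{1}{6} = \frac{11}{6} + j - 4 m$)
$\left(23485 - 15154\right) + r{\left(b{\left(p,-5 \right)},-8 \right)} = \left(23485 - 15154\right) - \frac{61}{6} = 8331 - \frac{61}{6} = \frac{49925}{6}$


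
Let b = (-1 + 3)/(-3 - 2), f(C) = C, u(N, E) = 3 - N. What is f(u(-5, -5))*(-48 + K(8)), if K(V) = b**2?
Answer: -9568/25 ≈ -382.72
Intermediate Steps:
b = -2/5 (b = 2/(-5) = 2*(-1/5) = -2/5 ≈ -0.40000)
K(V) = 4/25 (K(V) = (-2/5)**2 = 4/25)
f(u(-5, -5))*(-48 + K(8)) = (3 - 1*(-5))*(-48 + 4/25) = (3 + 5)*(-1196/25) = 8*(-1196/25) = -9568/25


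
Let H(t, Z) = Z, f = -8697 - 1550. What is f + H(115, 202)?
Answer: -10045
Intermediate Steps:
f = -10247
f + H(115, 202) = -10247 + 202 = -10045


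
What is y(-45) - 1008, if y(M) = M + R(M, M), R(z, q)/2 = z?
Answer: -1143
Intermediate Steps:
R(z, q) = 2*z
y(M) = 3*M (y(M) = M + 2*M = 3*M)
y(-45) - 1008 = 3*(-45) - 1008 = -135 - 1008 = -1143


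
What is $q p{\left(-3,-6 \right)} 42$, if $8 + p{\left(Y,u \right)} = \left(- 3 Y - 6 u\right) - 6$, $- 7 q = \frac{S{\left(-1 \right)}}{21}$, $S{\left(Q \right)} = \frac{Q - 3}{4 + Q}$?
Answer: $\frac{248}{21} \approx 11.81$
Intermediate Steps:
$S{\left(Q \right)} = \frac{-3 + Q}{4 + Q}$
$q = \frac{4}{441}$ ($q = - \frac{\frac{-3 - 1}{4 - 1} \cdot \frac{1}{21}}{7} = - \frac{\frac{1}{3} \left(-4\right) \frac{1}{21}}{7} = - \frac{\left(- \frac{4}{3}\right) \frac{1}{21}}{7} = \left(- \frac{1}{7}\right) \left(- \frac{4}{63}\right) = \frac{4}{441} \approx 0.0090703$)
$p{\left(Y,u \right)} = -14 - 6 u - 3 Y$ ($p{\left(Y,u \right)} = -8 - \left(6 + 3 Y + 6 u\right) = -14 - 6 u - 3 Y$)
$q p{\left(-3,-6 \right)} 42 = \frac{4 \left(-14 - -36 - -9\right)}{441} \cdot 42 = \frac{4 \left(-14 + 36 + 9\right)}{441} \cdot 42 = \frac{4}{441} \cdot 31 \cdot 42 = \frac{124}{441} \cdot 42 = \frac{248}{21}$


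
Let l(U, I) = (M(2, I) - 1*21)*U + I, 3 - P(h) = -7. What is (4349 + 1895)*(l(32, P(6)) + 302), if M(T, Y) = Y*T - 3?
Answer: 1148896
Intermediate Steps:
M(T, Y) = -3 + T*Y (M(T, Y) = T*Y - 3 = -3 + T*Y)
P(h) = 10 (P(h) = 3 - 1*(-7) = 3 + 7 = 10)
l(U, I) = I + U*(-24 + 2*I) (l(U, I) = ((-3 + 2*I) - 1*21)*U + I = ((-3 + 2*I) - 21)*U + I = (-24 + 2*I)*U + I = U*(-24 + 2*I) + I = I + U*(-24 + 2*I))
(4349 + 1895)*(l(32, P(6)) + 302) = (4349 + 1895)*((10 - 24*32 + 2*10*32) + 302) = 6244*((10 - 768 + 640) + 302) = 6244*(-118 + 302) = 6244*184 = 1148896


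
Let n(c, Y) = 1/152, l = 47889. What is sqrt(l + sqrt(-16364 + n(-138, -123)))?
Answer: sqrt(69151716 + 19*I*sqrt(94518426))/38 ≈ 218.84 + 0.29228*I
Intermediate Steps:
n(c, Y) = 1/152
sqrt(l + sqrt(-16364 + n(-138, -123))) = sqrt(47889 + sqrt(-16364 + 1/152)) = sqrt(47889 + sqrt(-2487327/152)) = sqrt(47889 + I*sqrt(94518426)/76)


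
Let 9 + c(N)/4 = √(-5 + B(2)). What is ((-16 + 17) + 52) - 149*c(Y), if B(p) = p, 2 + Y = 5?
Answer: 5417 - 596*I*√3 ≈ 5417.0 - 1032.3*I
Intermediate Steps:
Y = 3 (Y = -2 + 5 = 3)
c(N) = -36 + 4*I*√3 (c(N) = -36 + 4*√(-5 + 2) = -36 + 4*√(-3) = -36 + 4*(I*√3) = -36 + 4*I*√3)
((-16 + 17) + 52) - 149*c(Y) = ((-16 + 17) + 52) - 149*(-36 + 4*I*√3) = (1 + 52) + (5364 - 596*I*√3) = 53 + (5364 - 596*I*√3) = 5417 - 596*I*√3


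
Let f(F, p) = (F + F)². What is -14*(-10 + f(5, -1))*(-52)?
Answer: 65520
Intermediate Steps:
f(F, p) = 4*F² (f(F, p) = (2*F)² = 4*F²)
-14*(-10 + f(5, -1))*(-52) = -14*(-10 + 4*5²)*(-52) = -14*(-10 + 4*25)*(-52) = -14*(-10 + 100)*(-52) = -14*90*(-52) = -1260*(-52) = 65520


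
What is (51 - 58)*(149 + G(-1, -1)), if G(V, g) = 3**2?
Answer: -1106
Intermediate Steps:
G(V, g) = 9
(51 - 58)*(149 + G(-1, -1)) = (51 - 58)*(149 + 9) = -7*158 = -1106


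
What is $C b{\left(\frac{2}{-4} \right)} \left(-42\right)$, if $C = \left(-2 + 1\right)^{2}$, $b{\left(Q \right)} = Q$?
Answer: $21$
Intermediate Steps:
$C = 1$ ($C = \left(-1\right)^{2} = 1$)
$C b{\left(\frac{2}{-4} \right)} \left(-42\right) = 1 \frac{2}{-4} \left(-42\right) = 1 \cdot 2 \left(- \frac{1}{4}\right) \left(-42\right) = 1 \left(- \frac{1}{2}\right) \left(-42\right) = \left(- \frac{1}{2}\right) \left(-42\right) = 21$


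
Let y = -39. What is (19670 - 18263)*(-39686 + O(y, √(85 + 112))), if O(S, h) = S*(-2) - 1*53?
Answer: -55803027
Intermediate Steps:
O(S, h) = -53 - 2*S (O(S, h) = -2*S - 53 = -53 - 2*S)
(19670 - 18263)*(-39686 + O(y, √(85 + 112))) = (19670 - 18263)*(-39686 + (-53 - 2*(-39))) = 1407*(-39686 + (-53 + 78)) = 1407*(-39686 + 25) = 1407*(-39661) = -55803027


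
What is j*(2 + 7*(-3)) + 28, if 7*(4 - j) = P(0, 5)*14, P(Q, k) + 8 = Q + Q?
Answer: -352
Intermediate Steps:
P(Q, k) = -8 + 2*Q (P(Q, k) = -8 + (Q + Q) = -8 + 2*Q)
j = 20 (j = 4 - (-8 + 2*0)*14/7 = 4 - (-8 + 0)*14/7 = 4 - (-8)*14/7 = 4 - ⅐*(-112) = 4 + 16 = 20)
j*(2 + 7*(-3)) + 28 = 20*(2 + 7*(-3)) + 28 = 20*(2 - 21) + 28 = 20*(-19) + 28 = -380 + 28 = -352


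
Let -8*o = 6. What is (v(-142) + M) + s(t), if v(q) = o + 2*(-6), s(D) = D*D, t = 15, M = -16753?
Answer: -66163/4 ≈ -16541.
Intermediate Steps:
o = -3/4 (o = -1/8*6 = -3/4 ≈ -0.75000)
s(D) = D**2
v(q) = -51/4 (v(q) = -3/4 + 2*(-6) = -3/4 - 12 = -51/4)
(v(-142) + M) + s(t) = (-51/4 - 16753) + 15**2 = -67063/4 + 225 = -66163/4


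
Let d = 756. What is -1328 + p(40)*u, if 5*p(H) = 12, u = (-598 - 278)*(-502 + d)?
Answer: -2676688/5 ≈ -5.3534e+5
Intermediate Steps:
u = -222504 (u = (-598 - 278)*(-502 + 756) = -876*254 = -222504)
p(H) = 12/5 (p(H) = (1/5)*12 = 12/5)
-1328 + p(40)*u = -1328 + (12/5)*(-222504) = -1328 - 2670048/5 = -2676688/5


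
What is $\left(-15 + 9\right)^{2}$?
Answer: $36$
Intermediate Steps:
$\left(-15 + 9\right)^{2} = \left(-6\right)^{2} = 36$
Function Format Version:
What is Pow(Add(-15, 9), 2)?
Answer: 36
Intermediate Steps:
Pow(Add(-15, 9), 2) = Pow(-6, 2) = 36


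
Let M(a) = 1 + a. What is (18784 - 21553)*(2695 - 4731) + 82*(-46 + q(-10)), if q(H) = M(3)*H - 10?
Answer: 5629812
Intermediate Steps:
q(H) = -10 + 4*H (q(H) = (1 + 3)*H - 10 = 4*H - 10 = -10 + 4*H)
(18784 - 21553)*(2695 - 4731) + 82*(-46 + q(-10)) = (18784 - 21553)*(2695 - 4731) + 82*(-46 + (-10 + 4*(-10))) = -2769*(-2036) + 82*(-46 + (-10 - 40)) = 5637684 + 82*(-46 - 50) = 5637684 + 82*(-96) = 5637684 - 7872 = 5629812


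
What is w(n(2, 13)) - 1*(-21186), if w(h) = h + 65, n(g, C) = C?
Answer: 21264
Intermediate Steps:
w(h) = 65 + h
w(n(2, 13)) - 1*(-21186) = (65 + 13) - 1*(-21186) = 78 + 21186 = 21264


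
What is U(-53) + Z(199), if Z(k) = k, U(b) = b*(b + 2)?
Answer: 2902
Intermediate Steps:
U(b) = b*(2 + b)
U(-53) + Z(199) = -53*(2 - 53) + 199 = -53*(-51) + 199 = 2703 + 199 = 2902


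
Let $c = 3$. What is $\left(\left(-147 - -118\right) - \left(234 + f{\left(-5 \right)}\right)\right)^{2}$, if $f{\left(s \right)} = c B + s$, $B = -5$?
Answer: $59049$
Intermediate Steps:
$f{\left(s \right)} = -15 + s$ ($f{\left(s \right)} = 3 \left(-5\right) + s = -15 + s$)
$\left(\left(-147 - -118\right) - \left(234 + f{\left(-5 \right)}\right)\right)^{2} = \left(\left(-147 - -118\right) - 214\right)^{2} = \left(\left(-147 + 118\right) - 214\right)^{2} = \left(-29 + \left(-234 + 20\right)\right)^{2} = \left(-29 - 214\right)^{2} = \left(-243\right)^{2} = 59049$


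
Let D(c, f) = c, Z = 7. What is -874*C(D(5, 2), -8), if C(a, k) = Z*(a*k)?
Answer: 244720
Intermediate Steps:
C(a, k) = 7*a*k (C(a, k) = 7*(a*k) = 7*a*k)
-874*C(D(5, 2), -8) = -6118*5*(-8) = -874*(-280) = 244720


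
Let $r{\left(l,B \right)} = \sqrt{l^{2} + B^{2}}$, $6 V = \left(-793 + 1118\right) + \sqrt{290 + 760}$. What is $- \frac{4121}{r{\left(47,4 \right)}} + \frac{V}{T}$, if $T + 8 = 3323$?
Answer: $\frac{5}{306} - \frac{4121 \sqrt{89}}{445} + \frac{\sqrt{42}}{3978} \approx -87.347$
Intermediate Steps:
$T = 3315$ ($T = -8 + 3323 = 3315$)
$V = \frac{325}{6} + \frac{5 \sqrt{42}}{6}$ ($V = \frac{\left(-793 + 1118\right) + \sqrt{290 + 760}}{6} = \frac{325 + \sqrt{1050}}{6} = \frac{325 + 5 \sqrt{42}}{6} = \frac{325}{6} + \frac{5 \sqrt{42}}{6} \approx 59.567$)
$r{\left(l,B \right)} = \sqrt{B^{2} + l^{2}}$
$- \frac{4121}{r{\left(47,4 \right)}} + \frac{V}{T} = - \frac{4121}{\sqrt{4^{2} + 47^{2}}} + \frac{\frac{325}{6} + \frac{5 \sqrt{42}}{6}}{3315} = - \frac{4121}{\sqrt{16 + 2209}} + \left(\frac{325}{6} + \frac{5 \sqrt{42}}{6}\right) \frac{1}{3315} = - \frac{4121}{\sqrt{2225}} + \left(\frac{5}{306} + \frac{\sqrt{42}}{3978}\right) = - \frac{4121}{5 \sqrt{89}} + \left(\frac{5}{306} + \frac{\sqrt{42}}{3978}\right) = - 4121 \frac{\sqrt{89}}{445} + \left(\frac{5}{306} + \frac{\sqrt{42}}{3978}\right) = - \frac{4121 \sqrt{89}}{445} + \left(\frac{5}{306} + \frac{\sqrt{42}}{3978}\right) = \frac{5}{306} - \frac{4121 \sqrt{89}}{445} + \frac{\sqrt{42}}{3978}$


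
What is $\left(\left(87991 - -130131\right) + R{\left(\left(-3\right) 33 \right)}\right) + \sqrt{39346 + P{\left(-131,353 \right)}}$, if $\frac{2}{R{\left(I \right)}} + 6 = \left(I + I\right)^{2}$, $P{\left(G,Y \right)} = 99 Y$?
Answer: $\frac{4274973079}{19599} + \sqrt{74293} \approx 2.1839 \cdot 10^{5}$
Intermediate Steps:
$R{\left(I \right)} = \frac{2}{-6 + 4 I^{2}}$ ($R{\left(I \right)} = \frac{2}{-6 + \left(I + I\right)^{2}} = \frac{2}{-6 + \left(2 I\right)^{2}} = \frac{2}{-6 + 4 I^{2}}$)
$\left(\left(87991 - -130131\right) + R{\left(\left(-3\right) 33 \right)}\right) + \sqrt{39346 + P{\left(-131,353 \right)}} = \left(\left(87991 - -130131\right) + \frac{1}{-3 + 2 \left(\left(-3\right) 33\right)^{2}}\right) + \sqrt{39346 + 99 \cdot 353} = \left(\left(87991 + 130131\right) + \frac{1}{-3 + 2 \left(-99\right)^{2}}\right) + \sqrt{39346 + 34947} = \left(218122 + \frac{1}{-3 + 2 \cdot 9801}\right) + \sqrt{74293} = \left(218122 + \frac{1}{-3 + 19602}\right) + \sqrt{74293} = \left(218122 + \frac{1}{19599}\right) + \sqrt{74293} = \frac{4274973079}{19599} + \sqrt{74293}$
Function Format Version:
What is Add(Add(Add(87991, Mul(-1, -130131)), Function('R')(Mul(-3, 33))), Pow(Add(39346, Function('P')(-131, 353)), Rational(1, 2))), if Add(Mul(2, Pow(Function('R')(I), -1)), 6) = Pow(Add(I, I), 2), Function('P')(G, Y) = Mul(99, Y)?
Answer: Add(Rational(4274973079, 19599), Pow(74293, Rational(1, 2))) ≈ 2.1839e+5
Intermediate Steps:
Function('R')(I) = Mul(2, Pow(Add(-6, Mul(4, Pow(I, 2))), -1)) (Function('R')(I) = Mul(2, Pow(Add(-6, Pow(Add(I, I), 2)), -1)) = Mul(2, Pow(Add(-6, Pow(Mul(2, I), 2)), -1)) = Mul(2, Pow(Add(-6, Mul(4, Pow(I, 2))), -1)))
Add(Add(Add(87991, Mul(-1, -130131)), Function('R')(Mul(-3, 33))), Pow(Add(39346, Function('P')(-131, 353)), Rational(1, 2))) = Add(Add(Add(87991, Mul(-1, -130131)), Pow(Add(-3, Mul(2, Pow(Mul(-3, 33), 2))), -1)), Pow(Add(39346, Mul(99, 353)), Rational(1, 2))) = Add(Add(Add(87991, 130131), Pow(Add(-3, Mul(2, Pow(-99, 2))), -1)), Pow(Add(39346, 34947), Rational(1, 2))) = Add(Add(218122, Pow(Add(-3, Mul(2, 9801)), -1)), Pow(74293, Rational(1, 2))) = Add(Add(218122, Pow(Add(-3, 19602), -1)), Pow(74293, Rational(1, 2))) = Add(Add(218122, Pow(19599, -1)), Pow(74293, Rational(1, 2))) = Add(Add(218122, Rational(1, 19599)), Pow(74293, Rational(1, 2))) = Add(Rational(4274973079, 19599), Pow(74293, Rational(1, 2)))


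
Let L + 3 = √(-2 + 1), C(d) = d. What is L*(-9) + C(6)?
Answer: 33 - 9*I ≈ 33.0 - 9.0*I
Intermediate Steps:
L = -3 + I (L = -3 + √(-2 + 1) = -3 + √(-1) = -3 + I ≈ -3.0 + 1.0*I)
L*(-9) + C(6) = (-3 + I)*(-9) + 6 = (27 - 9*I) + 6 = 33 - 9*I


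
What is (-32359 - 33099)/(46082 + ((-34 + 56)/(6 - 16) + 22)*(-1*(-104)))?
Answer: -163645/120353 ≈ -1.3597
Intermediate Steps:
(-32359 - 33099)/(46082 + ((-34 + 56)/(6 - 16) + 22)*(-1*(-104))) = -65458/(46082 + (22/(-10) + 22)*104) = -65458/(46082 + (22*(-⅒) + 22)*104) = -65458/(46082 + (-11/5 + 22)*104) = -65458/(46082 + (99/5)*104) = -65458/(46082 + 10296/5) = -65458/240706/5 = -65458*5/240706 = -163645/120353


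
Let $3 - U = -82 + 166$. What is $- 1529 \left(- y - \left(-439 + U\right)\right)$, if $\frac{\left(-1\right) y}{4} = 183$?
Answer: $-1914308$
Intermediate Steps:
$y = -732$ ($y = \left(-4\right) 183 = -732$)
$U = -81$ ($U = 3 - \left(-82 + 166\right) = 3 - 84 = -81$)
$- 1529 \left(- y - \left(-439 + U\right)\right) = - 1529 \left(\left(-1\right) \left(-732\right) + \left(439 - -81\right)\right) = - 1529 \left(732 + \left(439 + 81\right)\right) = - 1529 \left(732 + 520\right) = \left(-1529\right) 1252 = -1914308$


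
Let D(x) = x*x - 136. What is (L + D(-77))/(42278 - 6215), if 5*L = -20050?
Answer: 1783/36063 ≈ 0.049441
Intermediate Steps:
L = -4010 (L = (⅕)*(-20050) = -4010)
D(x) = -136 + x² (D(x) = x² - 136 = -136 + x²)
(L + D(-77))/(42278 - 6215) = (-4010 + (-136 + (-77)²))/(42278 - 6215) = (-4010 + (-136 + 5929))/36063 = (-4010 + 5793)*(1/36063) = 1783*(1/36063) = 1783/36063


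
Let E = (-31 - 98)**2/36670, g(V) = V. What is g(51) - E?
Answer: 1853529/36670 ≈ 50.546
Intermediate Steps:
E = 16641/36670 (E = (-129)**2*(1/36670) = 16641*(1/36670) = 16641/36670 ≈ 0.45380)
g(51) - E = 51 - 1*16641/36670 = 51 - 16641/36670 = 1853529/36670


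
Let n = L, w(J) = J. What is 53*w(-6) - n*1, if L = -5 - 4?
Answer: -309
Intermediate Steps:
L = -9
n = -9
53*w(-6) - n*1 = 53*(-6) - 1*(-9)*1 = -318 + 9*1 = -318 + 9 = -309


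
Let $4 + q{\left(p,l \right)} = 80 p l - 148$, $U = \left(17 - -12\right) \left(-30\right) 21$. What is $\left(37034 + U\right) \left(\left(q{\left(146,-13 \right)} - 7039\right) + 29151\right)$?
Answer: $-2437068320$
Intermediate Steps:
$U = -18270$ ($U = \left(17 + 12\right) \left(-30\right) 21 = 29 \left(-30\right) 21 = \left(-870\right) 21 = -18270$)
$q{\left(p,l \right)} = -152 + 80 l p$ ($q{\left(p,l \right)} = -4 + \left(80 p l - 148\right) = -4 + \left(80 l p - 148\right) = -4 + \left(-148 + 80 l p\right) = -152 + 80 l p$)
$\left(37034 + U\right) \left(\left(q{\left(146,-13 \right)} - 7039\right) + 29151\right) = \left(37034 - 18270\right) \left(\left(\left(-152 + 80 \left(-13\right) 146\right) - 7039\right) + 29151\right) = 18764 \left(\left(\left(-152 - 151840\right) - 7039\right) + 29151\right) = 18764 \left(\left(-151992 - 7039\right) + 29151\right) = 18764 \left(-159031 + 29151\right) = 18764 \left(-129880\right) = -2437068320$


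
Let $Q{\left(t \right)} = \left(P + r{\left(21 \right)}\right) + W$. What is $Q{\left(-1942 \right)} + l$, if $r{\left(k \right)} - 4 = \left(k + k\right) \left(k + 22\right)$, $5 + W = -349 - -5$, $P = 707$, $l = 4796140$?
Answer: $4798308$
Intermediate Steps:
$W = -349$ ($W = -5 - 344 = -349$)
$r{\left(k \right)} = 4 + 2 k \left(22 + k\right)$ ($r{\left(k \right)} = 4 + \left(k + k\right) \left(k + 22\right) = 4 + 2 k \left(22 + k\right)$)
$Q{\left(t \right)} = 2168$ ($Q{\left(t \right)} = \left(707 + \left(4 + 2 \cdot 21^{2} + 44 \cdot 21\right)\right) - 349 = \left(707 + \left(4 + 2 \cdot 441 + 924\right)\right) - 349 = \left(707 + \left(4 + 882 + 924\right)\right) - 349 = \left(707 + 1810\right) - 349 = 2517 - 349 = 2168$)
$Q{\left(-1942 \right)} + l = 2168 + 4796140 = 4798308$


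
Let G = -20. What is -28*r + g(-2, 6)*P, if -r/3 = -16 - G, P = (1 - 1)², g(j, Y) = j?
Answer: 336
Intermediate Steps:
P = 0 (P = 0² = 0)
r = -12 (r = -3*(-16 - 1*(-20)) = -3*(-16 + 20) = -3*4 = -12)
-28*r + g(-2, 6)*P = -28*(-12) - 2*0 = 336 + 0 = 336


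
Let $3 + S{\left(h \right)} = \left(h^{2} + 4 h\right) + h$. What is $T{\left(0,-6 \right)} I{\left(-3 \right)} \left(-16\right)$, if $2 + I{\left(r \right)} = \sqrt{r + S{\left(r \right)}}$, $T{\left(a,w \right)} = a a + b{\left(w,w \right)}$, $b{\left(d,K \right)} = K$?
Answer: $-192 + 192 i \sqrt{3} \approx -192.0 + 332.55 i$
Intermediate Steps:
$S{\left(h \right)} = -3 + h^{2} + 5 h$ ($S{\left(h \right)} = -3 + \left(\left(h^{2} + 4 h\right) + h\right) = -3 + \left(h^{2} + 5 h\right) = -3 + h^{2} + 5 h$)
$T{\left(a,w \right)} = w + a^{2}$ ($T{\left(a,w \right)} = a a + w = a^{2} + w = w + a^{2}$)
$I{\left(r \right)} = -2 + \sqrt{-3 + r^{2} + 6 r}$ ($I{\left(r \right)} = -2 + \sqrt{r + \left(-3 + r^{2} + 5 r\right)} = -2 + \sqrt{-3 + r^{2} + 6 r}$)
$T{\left(0,-6 \right)} I{\left(-3 \right)} \left(-16\right) = \left(-6 + 0^{2}\right) \left(-2 + \sqrt{-3 + \left(-3\right)^{2} + 6 \left(-3\right)}\right) \left(-16\right) = \left(-6 + 0\right) \left(-2 + \sqrt{-3 + 9 - 18}\right) \left(-16\right) = - 6 \left(-2 + \sqrt{-12}\right) \left(-16\right) = - 6 \left(-2 + 2 i \sqrt{3}\right) \left(-16\right) = \left(12 - 12 i \sqrt{3}\right) \left(-16\right) = -192 + 192 i \sqrt{3}$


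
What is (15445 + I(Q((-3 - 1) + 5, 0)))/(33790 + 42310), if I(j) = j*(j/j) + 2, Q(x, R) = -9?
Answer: 7719/38050 ≈ 0.20286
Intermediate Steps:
I(j) = 2 + j (I(j) = j*1 + 2 = j + 2 = 2 + j)
(15445 + I(Q((-3 - 1) + 5, 0)))/(33790 + 42310) = (15445 + (2 - 9))/(33790 + 42310) = (15445 - 7)/76100 = 15438*(1/76100) = 7719/38050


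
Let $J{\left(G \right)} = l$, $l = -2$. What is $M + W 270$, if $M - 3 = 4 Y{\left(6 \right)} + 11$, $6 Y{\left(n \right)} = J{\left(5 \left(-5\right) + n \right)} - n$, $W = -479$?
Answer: $- \frac{387964}{3} \approx -1.2932 \cdot 10^{5}$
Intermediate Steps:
$J{\left(G \right)} = -2$
$Y{\left(n \right)} = - \frac{1}{3} - \frac{n}{6}$ ($Y{\left(n \right)} = \frac{-2 - n}{6} = - \frac{1}{3} - \frac{n}{6}$)
$M = \frac{26}{3}$ ($M = 3 + \left(4 \left(- \frac{1}{3} - 1\right) + 11\right) = 3 + \left(4 \left(- \frac{4}{3}\right) + 11\right) = 3 + \left(- \frac{16}{3} + 11\right) = 3 + \frac{17}{3} = \frac{26}{3} \approx 8.6667$)
$M + W 270 = \frac{26}{3} - 129330 = - \frac{387964}{3}$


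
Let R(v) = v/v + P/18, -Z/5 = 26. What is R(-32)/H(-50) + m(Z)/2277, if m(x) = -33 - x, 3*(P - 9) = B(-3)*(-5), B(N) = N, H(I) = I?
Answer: 401/56925 ≈ 0.0070444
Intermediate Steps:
Z = -130 (Z = -5*26 = -130)
P = 14 (P = 9 + (-3*(-5))/3 = 9 + (⅓)*15 = 9 + 5 = 14)
R(v) = 16/9 (R(v) = v/v + 14/18 = 1 + 14*(1/18) = 1 + 7/9 = 16/9)
R(-32)/H(-50) + m(Z)/2277 = (16/9)/(-50) + (-33 - 1*(-130))/2277 = (16/9)*(-1/50) + (-33 + 130)*(1/2277) = -8/225 + 97*(1/2277) = -8/225 + 97/2277 = 401/56925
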